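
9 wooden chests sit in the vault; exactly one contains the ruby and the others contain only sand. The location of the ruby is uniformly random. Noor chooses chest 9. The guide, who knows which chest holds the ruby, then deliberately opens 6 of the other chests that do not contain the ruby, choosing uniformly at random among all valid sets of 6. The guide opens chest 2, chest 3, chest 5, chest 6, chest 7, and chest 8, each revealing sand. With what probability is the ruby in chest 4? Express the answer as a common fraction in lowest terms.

Consider each possible location of the ruby in turn.
If it is in either of chests 1 and 4 (prior 1/9 each): the guide has 7 equally likely choices, so probability 1/7; weight (1/9)·(1/7) = 1/63 each.
If it is in any of chests 2, 3, 5, 6, 7, and 8 (prior 1/9 each): that chest was opened and seen not to hold the prize — ruled out; weight (1/9)·0 = 0 each.
If it is in chest 9 (prior 1/9): the guide has 28 equally likely choices, so probability 1/28; weight (1/9)·(1/28) = 1/252.
The weights sum to 1/28.
So P(the ruby in chest 4 | the guide opened chest 2, chest 3, chest 5, chest 6, chest 7, and chest 8) = (1/63) / (1/28) = 4/9.

4/9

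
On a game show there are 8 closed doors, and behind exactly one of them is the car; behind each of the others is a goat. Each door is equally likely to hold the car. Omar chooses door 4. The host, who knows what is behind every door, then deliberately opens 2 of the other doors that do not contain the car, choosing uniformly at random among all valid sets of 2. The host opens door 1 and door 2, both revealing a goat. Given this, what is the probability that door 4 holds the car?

1/8

Consider each possible location of the car in turn.
If it is behind either of doors 1 and 2 (prior 1/8 each): that door was opened and seen not to hold the prize — ruled out; weight (1/8)·0 = 0 each.
If it is behind any of doors 3, 5, 6, 7, and 8 (prior 1/8 each): the host has 15 equally likely choices, so probability 1/15; weight (1/8)·(1/15) = 1/120 each.
If it is behind door 4 (prior 1/8): the host has 21 equally likely choices, so probability 1/21; weight (1/8)·(1/21) = 1/168.
The weights sum to 1/21.
So P(the car behind door 4 | the host opened door 1 and door 2) = (1/168) / (1/21) = 1/8.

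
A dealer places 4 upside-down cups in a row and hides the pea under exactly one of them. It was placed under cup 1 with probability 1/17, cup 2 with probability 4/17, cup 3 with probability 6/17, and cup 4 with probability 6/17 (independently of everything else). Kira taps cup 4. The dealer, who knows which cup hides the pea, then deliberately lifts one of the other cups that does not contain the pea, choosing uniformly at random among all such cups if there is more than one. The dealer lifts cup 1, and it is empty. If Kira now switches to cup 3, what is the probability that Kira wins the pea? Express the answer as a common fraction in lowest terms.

Consider each possible location of the pea in turn.
If it is under cup 1 (prior 1/17): the dealer opened cup 1, so this case is ruled out; weight (1/17)·0 = 0.
If it is under cup 2 (prior 4/17): the dealer has 2 equally likely choices, so probability 1/2; weight (4/17)·(1/2) = 2/17.
If it is under cup 3 (prior 6/17): the dealer has 2 equally likely choices, so probability 1/2; weight (6/17)·(1/2) = 3/17.
If it is under cup 4 (prior 6/17): the dealer has 3 equally likely choices, so probability 1/3; weight (6/17)·(1/3) = 2/17.
The weights sum to 7/17.
So P(the pea under cup 3 | the dealer opened cup 1) = (3/17) / (7/17) = 3/7.

3/7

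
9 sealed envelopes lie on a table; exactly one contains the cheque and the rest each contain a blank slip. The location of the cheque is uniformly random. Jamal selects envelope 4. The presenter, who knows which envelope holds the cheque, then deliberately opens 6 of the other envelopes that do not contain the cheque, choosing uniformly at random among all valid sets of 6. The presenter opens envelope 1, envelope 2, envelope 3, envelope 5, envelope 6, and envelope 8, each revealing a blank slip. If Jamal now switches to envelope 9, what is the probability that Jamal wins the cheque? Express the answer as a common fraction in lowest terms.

Condition on the true location of the cheque.
If it is in any of envelopes 1, 2, 3, 5, 6, and 8 (prior 1/9 each): that envelope was opened and seen not to hold the prize — ruled out; weight (1/9)·0 = 0 each.
If it is in envelope 4 (prior 1/9): the presenter has 28 equally likely choices, so probability 1/28; weight (1/9)·(1/28) = 1/252.
If it is in either of envelopes 7 and 9 (prior 1/9 each): the presenter has 7 equally likely choices, so probability 1/7; weight (1/9)·(1/7) = 1/63 each.
The weights sum to 1/28.
So P(the cheque in envelope 9 | the presenter opened envelope 1, envelope 2, envelope 3, envelope 5, envelope 6, and envelope 8) = (1/63) / (1/28) = 4/9.

4/9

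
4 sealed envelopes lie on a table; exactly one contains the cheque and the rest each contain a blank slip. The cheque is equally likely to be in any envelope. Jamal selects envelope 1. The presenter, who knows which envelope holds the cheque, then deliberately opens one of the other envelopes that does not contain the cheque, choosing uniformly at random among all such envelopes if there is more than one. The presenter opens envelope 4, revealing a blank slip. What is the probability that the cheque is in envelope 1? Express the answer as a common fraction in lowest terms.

Consider each possible location of the cheque in turn.
If it is in envelope 1 (prior 1/4): the presenter has 3 equally likely choices, so probability 1/3; weight (1/4)·(1/3) = 1/12.
If it is in either of envelopes 2 and 3 (prior 1/4 each): the presenter has 2 equally likely choices, so probability 1/2; weight (1/4)·(1/2) = 1/8 each.
If it is in envelope 4 (prior 1/4): the presenter opened envelope 4, so this case is ruled out; weight (1/4)·0 = 0.
The weights sum to 1/3.
So P(the cheque in envelope 1 | the presenter opened envelope 4) = (1/12) / (1/3) = 1/4.

1/4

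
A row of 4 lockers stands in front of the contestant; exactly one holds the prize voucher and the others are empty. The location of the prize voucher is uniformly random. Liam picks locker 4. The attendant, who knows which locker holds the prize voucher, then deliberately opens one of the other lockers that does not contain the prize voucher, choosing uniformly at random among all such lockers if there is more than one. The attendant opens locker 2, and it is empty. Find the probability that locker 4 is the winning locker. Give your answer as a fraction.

1/4

Condition on the true location of the prize voucher.
If it is in either of lockers 1 and 3 (prior 1/4 each): the attendant has 2 equally likely choices, so probability 1/2; weight (1/4)·(1/2) = 1/8 each.
If it is in locker 2 (prior 1/4): the attendant opened locker 2, so this case is ruled out; weight (1/4)·0 = 0.
If it is in locker 4 (prior 1/4): the attendant has 3 equally likely choices, so probability 1/3; weight (1/4)·(1/3) = 1/12.
The weights sum to 1/3.
So P(the prize voucher in locker 4 | the attendant opened locker 2) = (1/12) / (1/3) = 1/4.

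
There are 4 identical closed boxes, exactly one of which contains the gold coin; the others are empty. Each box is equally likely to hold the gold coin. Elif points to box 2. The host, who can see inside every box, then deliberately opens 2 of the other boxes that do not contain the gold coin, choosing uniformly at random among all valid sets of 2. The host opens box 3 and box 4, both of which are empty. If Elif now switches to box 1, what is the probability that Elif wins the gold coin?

Condition on the true location of the gold coin.
If it is in box 1 (prior 1/4): the host has no choice, probability 1; weight (1/4)·1 = 1/4.
If it is in box 2 (prior 1/4): the host has 3 equally likely choices, so probability 1/3; weight (1/4)·(1/3) = 1/12.
If it is in either of boxes 3 and 4 (prior 1/4 each): that box was opened and seen not to hold the prize — ruled out; weight (1/4)·0 = 0 each.
The weights sum to 1/3.
So P(the gold coin in box 1 | the host opened box 3 and box 4) = (1/4) / (1/3) = 3/4.

3/4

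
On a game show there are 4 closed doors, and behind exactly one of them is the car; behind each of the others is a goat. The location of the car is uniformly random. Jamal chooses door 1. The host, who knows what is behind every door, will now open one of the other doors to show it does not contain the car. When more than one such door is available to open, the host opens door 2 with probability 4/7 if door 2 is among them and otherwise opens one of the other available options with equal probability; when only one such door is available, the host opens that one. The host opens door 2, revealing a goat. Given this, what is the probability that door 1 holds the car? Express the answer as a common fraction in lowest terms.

Condition on the true location of the car.
If it is behind any of doors 1, 3, and 4 (prior 1/4 each): door 2 is available, opened with probability 4/7; weight (1/4)·(4/7) = 1/7 each.
If it is behind door 2 (prior 1/4): the host opened door 2, so this case is ruled out; weight (1/4)·0 = 0.
The weights sum to 3/7.
So P(the car behind door 1 | the host opened door 2) = (1/7) / (3/7) = 1/3.

1/3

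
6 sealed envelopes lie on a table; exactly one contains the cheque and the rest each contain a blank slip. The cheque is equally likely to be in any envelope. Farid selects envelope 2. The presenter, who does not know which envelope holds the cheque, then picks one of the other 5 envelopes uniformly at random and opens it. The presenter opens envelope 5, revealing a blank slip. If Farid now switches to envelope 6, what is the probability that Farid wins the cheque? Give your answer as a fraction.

Condition on the true location of the cheque.
If it is in any of envelopes 1, 2, 3, 4, and 6 (prior 1/6 each): the presenter picks envelope 5 with probability 1/5 regardless, and it is not the prize; weight (1/6)·(1/5) = 1/30 each.
If it is in envelope 5 (prior 1/6): the presenter opened envelope 5, so this case is ruled out; weight (1/6)·0 = 0.
The weights sum to 1/6.
So P(the cheque in envelope 6 | the presenter opened envelope 5) = (1/30) / (1/6) = 1/5.

1/5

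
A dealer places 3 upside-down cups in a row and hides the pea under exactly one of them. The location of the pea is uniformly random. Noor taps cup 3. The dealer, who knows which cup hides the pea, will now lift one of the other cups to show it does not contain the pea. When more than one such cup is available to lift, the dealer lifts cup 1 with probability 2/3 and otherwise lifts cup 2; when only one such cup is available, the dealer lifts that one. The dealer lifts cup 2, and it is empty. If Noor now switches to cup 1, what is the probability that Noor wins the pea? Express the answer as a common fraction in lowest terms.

Condition on the true location of the pea.
If it is under cup 1 (prior 1/3): only cup 2 is available, probability 1; weight (1/3)·1 = 1/3.
If it is under cup 2 (prior 1/3): the dealer opened cup 2, so this case is ruled out; weight (1/3)·0 = 0.
If it is under cup 3 (prior 1/3): cup 1 is available but not opened, probability 1/3; weight (1/3)·(1/3) = 1/9.
The weights sum to 4/9.
So P(the pea under cup 1 | the dealer opened cup 2) = (1/3) / (4/9) = 3/4.

3/4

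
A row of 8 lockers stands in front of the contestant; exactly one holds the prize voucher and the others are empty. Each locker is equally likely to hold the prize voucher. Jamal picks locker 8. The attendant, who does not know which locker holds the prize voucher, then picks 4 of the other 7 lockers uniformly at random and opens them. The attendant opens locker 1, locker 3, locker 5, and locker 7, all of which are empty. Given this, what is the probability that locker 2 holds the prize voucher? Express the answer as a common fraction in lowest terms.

Apply Bayes' rule, conditioning on where the prize voucher actually is.
If it is in any of lockers 1, 3, 5, and 7 (prior 1/8 each): that locker was opened and seen not to hold the prize — ruled out; weight (1/8)·0 = 0 each.
If it is in any of lockers 2, 4, 6, and 8 (prior 1/8 each): the attendant picks exactly this set with probability 1/35 regardless, and none is the prize; weight (1/8)·(1/35) = 1/280 each.
The weights sum to 1/70.
So P(the prize voucher in locker 2 | the attendant opened locker 1, locker 3, locker 5, and locker 7) = (1/280) / (1/70) = 1/4.

1/4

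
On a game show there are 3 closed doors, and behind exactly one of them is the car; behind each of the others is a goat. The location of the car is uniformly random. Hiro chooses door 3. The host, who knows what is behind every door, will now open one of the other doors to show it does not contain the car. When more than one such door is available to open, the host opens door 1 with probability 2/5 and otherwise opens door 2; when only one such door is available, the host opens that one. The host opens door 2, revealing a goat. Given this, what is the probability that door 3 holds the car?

Apply Bayes' rule, conditioning on where the car actually is.
If it is behind door 1 (prior 1/3): only door 2 is available, probability 1; weight (1/3)·1 = 1/3.
If it is behind door 2 (prior 1/3): the host opened door 2, so this case is ruled out; weight (1/3)·0 = 0.
If it is behind door 3 (prior 1/3): door 1 is available but not opened, probability 3/5; weight (1/3)·(3/5) = 1/5.
The weights sum to 8/15.
So P(the car behind door 3 | the host opened door 2) = (1/5) / (8/15) = 3/8.

3/8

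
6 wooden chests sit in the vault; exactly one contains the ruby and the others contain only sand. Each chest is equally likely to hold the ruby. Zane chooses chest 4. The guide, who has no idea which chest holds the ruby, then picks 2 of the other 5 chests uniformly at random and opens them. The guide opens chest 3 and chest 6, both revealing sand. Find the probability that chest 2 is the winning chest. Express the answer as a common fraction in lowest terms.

1/4

Because the guide chose which chests to open without knowing where the ruby is, the choice is independent of the prize location. Learning that none of the 2 opened chests holds the ruby simply rules out those 2 locations and leaves the remaining 4 chests still equally likely by symmetry.
So P(the ruby in chest 2) = 1/4.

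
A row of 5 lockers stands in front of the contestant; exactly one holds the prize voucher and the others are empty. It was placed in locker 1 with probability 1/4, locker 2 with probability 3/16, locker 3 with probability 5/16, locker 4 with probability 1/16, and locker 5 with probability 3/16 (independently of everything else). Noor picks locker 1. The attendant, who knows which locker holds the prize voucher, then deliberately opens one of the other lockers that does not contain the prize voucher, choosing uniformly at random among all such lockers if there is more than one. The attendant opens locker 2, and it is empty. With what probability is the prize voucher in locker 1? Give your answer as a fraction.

1/4

Consider each possible location of the prize voucher in turn.
If it is in locker 1 (prior 1/4): the attendant has 4 equally likely choices, so probability 1/4; weight (1/4)·(1/4) = 1/16.
If it is in locker 2 (prior 3/16): the attendant opened locker 2, so this case is ruled out; weight (3/16)·0 = 0.
If it is in locker 3 (prior 5/16): the attendant has 3 equally likely choices, so probability 1/3; weight (5/16)·(1/3) = 5/48.
If it is in locker 4 (prior 1/16): the attendant has 3 equally likely choices, so probability 1/3; weight (1/16)·(1/3) = 1/48.
If it is in locker 5 (prior 3/16): the attendant has 3 equally likely choices, so probability 1/3; weight (3/16)·(1/3) = 1/16.
The weights sum to 1/4.
So P(the prize voucher in locker 1 | the attendant opened locker 2) = (1/16) / (1/4) = 1/4.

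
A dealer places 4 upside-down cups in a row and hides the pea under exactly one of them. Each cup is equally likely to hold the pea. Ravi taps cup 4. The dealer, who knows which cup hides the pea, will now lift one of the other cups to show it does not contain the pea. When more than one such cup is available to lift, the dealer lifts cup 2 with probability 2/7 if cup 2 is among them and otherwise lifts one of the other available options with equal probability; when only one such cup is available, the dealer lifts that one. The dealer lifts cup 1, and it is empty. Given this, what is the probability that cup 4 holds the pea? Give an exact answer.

Consider each possible location of the pea in turn.
If it is under cup 1 (prior 1/4): the dealer opened cup 1, so this case is ruled out; weight (1/4)·0 = 0.
If it is under cup 2 (prior 1/4): cup 2 holds the prize so is unavailable; the dealer chooses uniformly among the 2 others, probability 1/2; weight (1/4)·(1/2) = 1/8.
If it is under cup 3 (prior 1/4): cup 2 is available but not opened, probability 5/7; weight (1/4)·(5/7) = 5/28.
If it is under cup 4 (prior 1/4): cup 2 is available but not opened; cup 1 gets probability (1 − 2/7)/2 = 5/14; weight (1/4)·(5/14) = 5/56.
The weights sum to 11/28.
So P(the pea under cup 4 | the dealer opened cup 1) = (5/56) / (11/28) = 5/22.

5/22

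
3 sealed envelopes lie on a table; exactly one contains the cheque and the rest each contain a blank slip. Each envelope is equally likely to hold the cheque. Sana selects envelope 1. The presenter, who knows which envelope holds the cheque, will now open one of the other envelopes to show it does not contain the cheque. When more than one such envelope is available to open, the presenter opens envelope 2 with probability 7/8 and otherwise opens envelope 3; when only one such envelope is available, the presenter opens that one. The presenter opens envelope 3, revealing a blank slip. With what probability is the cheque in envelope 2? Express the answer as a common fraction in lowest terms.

Apply Bayes' rule, conditioning on where the cheque actually is.
If it is in envelope 1 (prior 1/3): envelope 2 is available but not opened, probability 1/8; weight (1/3)·(1/8) = 1/24.
If it is in envelope 2 (prior 1/3): only envelope 3 is available, probability 1; weight (1/3)·1 = 1/3.
If it is in envelope 3 (prior 1/3): the presenter opened envelope 3, so this case is ruled out; weight (1/3)·0 = 0.
The weights sum to 3/8.
So P(the cheque in envelope 2 | the presenter opened envelope 3) = (1/3) / (3/8) = 8/9.

8/9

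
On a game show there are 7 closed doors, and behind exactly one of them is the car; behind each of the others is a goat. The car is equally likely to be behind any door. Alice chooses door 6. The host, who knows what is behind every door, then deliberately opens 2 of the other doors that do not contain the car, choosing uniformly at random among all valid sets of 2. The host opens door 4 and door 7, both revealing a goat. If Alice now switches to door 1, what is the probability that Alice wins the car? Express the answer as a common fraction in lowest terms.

Apply Bayes' rule, conditioning on where the car actually is.
If it is behind any of doors 1, 2, 3, and 5 (prior 1/7 each): the host has 10 equally likely choices, so probability 1/10; weight (1/7)·(1/10) = 1/70 each.
If it is behind either of doors 4 and 7 (prior 1/7 each): that door was opened and seen not to hold the prize — ruled out; weight (1/7)·0 = 0 each.
If it is behind door 6 (prior 1/7): the host has 15 equally likely choices, so probability 1/15; weight (1/7)·(1/15) = 1/105.
The weights sum to 1/15.
So P(the car behind door 1 | the host opened door 4 and door 7) = (1/70) / (1/15) = 3/14.

3/14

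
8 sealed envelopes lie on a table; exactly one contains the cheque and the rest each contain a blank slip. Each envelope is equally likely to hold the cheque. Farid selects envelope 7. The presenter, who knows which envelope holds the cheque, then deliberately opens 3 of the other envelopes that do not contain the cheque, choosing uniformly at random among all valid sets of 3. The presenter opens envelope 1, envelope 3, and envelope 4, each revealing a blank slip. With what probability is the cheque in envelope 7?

Apply Bayes' rule, conditioning on where the cheque actually is.
If it is in any of envelopes 1, 3, and 4 (prior 1/8 each): that envelope was opened and seen not to hold the prize — ruled out; weight (1/8)·0 = 0 each.
If it is in any of envelopes 2, 5, 6, and 8 (prior 1/8 each): the presenter has 20 equally likely choices, so probability 1/20; weight (1/8)·(1/20) = 1/160 each.
If it is in envelope 7 (prior 1/8): the presenter has 35 equally likely choices, so probability 1/35; weight (1/8)·(1/35) = 1/280.
The weights sum to 1/35.
So P(the cheque in envelope 7 | the presenter opened envelope 1, envelope 3, and envelope 4) = (1/280) / (1/35) = 1/8.

1/8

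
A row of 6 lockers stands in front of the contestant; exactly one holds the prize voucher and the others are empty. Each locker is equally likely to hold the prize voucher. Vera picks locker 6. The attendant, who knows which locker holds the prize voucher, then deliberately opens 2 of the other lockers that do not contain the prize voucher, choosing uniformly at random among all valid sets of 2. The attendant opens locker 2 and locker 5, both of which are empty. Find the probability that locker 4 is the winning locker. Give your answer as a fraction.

5/18

Apply Bayes' rule, conditioning on where the prize voucher actually is.
If it is in any of lockers 1, 3, and 4 (prior 1/6 each): the attendant has 6 equally likely choices, so probability 1/6; weight (1/6)·(1/6) = 1/36 each.
If it is in either of lockers 2 and 5 (prior 1/6 each): that locker was opened and seen not to hold the prize — ruled out; weight (1/6)·0 = 0 each.
If it is in locker 6 (prior 1/6): the attendant has 10 equally likely choices, so probability 1/10; weight (1/6)·(1/10) = 1/60.
The weights sum to 1/10.
So P(the prize voucher in locker 4 | the attendant opened locker 2 and locker 5) = (1/36) / (1/10) = 5/18.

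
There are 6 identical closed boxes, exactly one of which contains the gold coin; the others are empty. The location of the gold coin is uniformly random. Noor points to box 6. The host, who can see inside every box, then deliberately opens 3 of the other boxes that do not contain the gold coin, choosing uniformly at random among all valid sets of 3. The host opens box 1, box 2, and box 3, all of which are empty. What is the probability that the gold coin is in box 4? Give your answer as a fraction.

5/12

Apply Bayes' rule, conditioning on where the gold coin actually is.
If it is in any of boxes 1, 2, and 3 (prior 1/6 each): that box was opened and seen not to hold the prize — ruled out; weight (1/6)·0 = 0 each.
If it is in either of boxes 4 and 5 (prior 1/6 each): the host has 4 equally likely choices, so probability 1/4; weight (1/6)·(1/4) = 1/24 each.
If it is in box 6 (prior 1/6): the host has 10 equally likely choices, so probability 1/10; weight (1/6)·(1/10) = 1/60.
The weights sum to 1/10.
So P(the gold coin in box 4 | the host opened box 1, box 2, and box 3) = (1/24) / (1/10) = 5/12.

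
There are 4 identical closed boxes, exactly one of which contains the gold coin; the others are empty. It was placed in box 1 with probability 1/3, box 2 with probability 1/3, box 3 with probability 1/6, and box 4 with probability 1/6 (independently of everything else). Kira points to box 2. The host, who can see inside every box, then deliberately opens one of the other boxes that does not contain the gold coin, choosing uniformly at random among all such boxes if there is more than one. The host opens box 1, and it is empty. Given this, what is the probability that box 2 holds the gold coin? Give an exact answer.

Apply Bayes' rule, conditioning on where the gold coin actually is.
If it is in box 1 (prior 1/3): the host opened box 1, so this case is ruled out; weight (1/3)·0 = 0.
If it is in box 2 (prior 1/3): the host has 3 equally likely choices, so probability 1/3; weight (1/3)·(1/3) = 1/9.
If it is in either of boxes 3 and 4 (prior 1/6 each): the host has 2 equally likely choices, so probability 1/2; weight (1/6)·(1/2) = 1/12 each.
The weights sum to 5/18.
So P(the gold coin in box 2 | the host opened box 1) = (1/9) / (5/18) = 2/5.

2/5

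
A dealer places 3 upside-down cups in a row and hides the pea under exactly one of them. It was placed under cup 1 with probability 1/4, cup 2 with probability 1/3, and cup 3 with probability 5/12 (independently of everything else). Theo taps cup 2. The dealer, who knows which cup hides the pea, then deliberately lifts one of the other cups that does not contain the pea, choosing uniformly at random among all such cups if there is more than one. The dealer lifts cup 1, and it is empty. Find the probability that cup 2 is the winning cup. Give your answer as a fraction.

Condition on the true location of the pea.
If it is under cup 1 (prior 1/4): the dealer opened cup 1, so this case is ruled out; weight (1/4)·0 = 0.
If it is under cup 2 (prior 1/3): the dealer has 2 equally likely choices, so probability 1/2; weight (1/3)·(1/2) = 1/6.
If it is under cup 3 (prior 5/12): the dealer has no choice, probability 1; weight (5/12)·1 = 5/12.
The weights sum to 7/12.
So P(the pea under cup 2 | the dealer opened cup 1) = (1/6) / (7/12) = 2/7.

2/7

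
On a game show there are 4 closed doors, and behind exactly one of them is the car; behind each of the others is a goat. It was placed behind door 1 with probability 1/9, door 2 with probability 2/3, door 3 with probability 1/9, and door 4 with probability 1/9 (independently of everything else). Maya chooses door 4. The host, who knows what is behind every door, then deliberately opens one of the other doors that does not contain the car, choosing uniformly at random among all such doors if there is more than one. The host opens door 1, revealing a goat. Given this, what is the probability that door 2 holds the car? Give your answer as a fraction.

18/23

Consider each possible location of the car in turn.
If it is behind door 1 (prior 1/9): the host opened door 1, so this case is ruled out; weight (1/9)·0 = 0.
If it is behind door 2 (prior 2/3): the host has 2 equally likely choices, so probability 1/2; weight (2/3)·(1/2) = 1/3.
If it is behind door 3 (prior 1/9): the host has 2 equally likely choices, so probability 1/2; weight (1/9)·(1/2) = 1/18.
If it is behind door 4 (prior 1/9): the host has 3 equally likely choices, so probability 1/3; weight (1/9)·(1/3) = 1/27.
The weights sum to 23/54.
So P(the car behind door 2 | the host opened door 1) = (1/3) / (23/54) = 18/23.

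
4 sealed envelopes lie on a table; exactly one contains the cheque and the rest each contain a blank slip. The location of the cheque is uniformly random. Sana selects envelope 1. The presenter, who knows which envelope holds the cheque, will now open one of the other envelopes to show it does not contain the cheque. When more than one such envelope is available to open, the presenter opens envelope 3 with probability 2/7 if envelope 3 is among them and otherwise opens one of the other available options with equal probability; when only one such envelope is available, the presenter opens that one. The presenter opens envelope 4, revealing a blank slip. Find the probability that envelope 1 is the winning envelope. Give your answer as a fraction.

5/22

Consider each possible location of the cheque in turn.
If it is in envelope 1 (prior 1/4): envelope 3 is available but not opened; envelope 4 gets probability (1 − 2/7)/2 = 5/14; weight (1/4)·(5/14) = 5/56.
If it is in envelope 2 (prior 1/4): envelope 3 is available but not opened, probability 5/7; weight (1/4)·(5/7) = 5/28.
If it is in envelope 3 (prior 1/4): envelope 3 holds the prize so is unavailable; the presenter chooses uniformly among the 2 others, probability 1/2; weight (1/4)·(1/2) = 1/8.
If it is in envelope 4 (prior 1/4): the presenter opened envelope 4, so this case is ruled out; weight (1/4)·0 = 0.
The weights sum to 11/28.
So P(the cheque in envelope 1 | the presenter opened envelope 4) = (5/56) / (11/28) = 5/22.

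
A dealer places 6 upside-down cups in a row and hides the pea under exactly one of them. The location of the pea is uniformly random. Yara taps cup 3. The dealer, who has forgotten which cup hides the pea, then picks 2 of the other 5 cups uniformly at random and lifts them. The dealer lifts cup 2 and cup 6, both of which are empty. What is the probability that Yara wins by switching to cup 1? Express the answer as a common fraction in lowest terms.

1/4

Consider each possible location of the pea in turn.
If it is under any of cups 1, 3, 4, and 5 (prior 1/6 each): the dealer picks exactly this set with probability 1/10 regardless, and none is the prize; weight (1/6)·(1/10) = 1/60 each.
If it is under either of cups 2 and 6 (prior 1/6 each): that cup was opened and seen not to hold the prize — ruled out; weight (1/6)·0 = 0 each.
The weights sum to 1/15.
So P(the pea under cup 1 | the dealer opened cup 2 and cup 6) = (1/60) / (1/15) = 1/4.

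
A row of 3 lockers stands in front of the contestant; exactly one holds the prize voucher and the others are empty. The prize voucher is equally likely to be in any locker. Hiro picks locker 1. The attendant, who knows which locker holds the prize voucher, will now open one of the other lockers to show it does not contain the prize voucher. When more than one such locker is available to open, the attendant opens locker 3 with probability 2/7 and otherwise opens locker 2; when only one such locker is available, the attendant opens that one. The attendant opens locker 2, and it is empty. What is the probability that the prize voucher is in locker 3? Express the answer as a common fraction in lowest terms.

7/12

Apply Bayes' rule, conditioning on where the prize voucher actually is.
If it is in locker 1 (prior 1/3): locker 3 is available but not opened, probability 5/7; weight (1/3)·(5/7) = 5/21.
If it is in locker 2 (prior 1/3): the attendant opened locker 2, so this case is ruled out; weight (1/3)·0 = 0.
If it is in locker 3 (prior 1/3): only locker 2 is available, probability 1; weight (1/3)·1 = 1/3.
The weights sum to 4/7.
So P(the prize voucher in locker 3 | the attendant opened locker 2) = (1/3) / (4/7) = 7/12.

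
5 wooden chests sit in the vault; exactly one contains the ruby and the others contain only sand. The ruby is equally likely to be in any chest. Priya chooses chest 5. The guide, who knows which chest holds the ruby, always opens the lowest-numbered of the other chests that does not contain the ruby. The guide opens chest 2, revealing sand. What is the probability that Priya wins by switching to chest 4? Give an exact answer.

0

Condition on the true location of the ruby.
If it is in chest 1 (prior 1/5): chest 2 is the lowest-numbered option available, probability 1; weight (1/5)·1 = 1/5.
If it is in chest 2 (prior 1/5): the guide opened chest 2, so this case is ruled out; weight (1/5)·0 = 0.
If it is in any of chests 3, 4, and 5 (prior 1/5 each): the guide would have opened chest 1 instead, probability 0; weight (1/5)·0 = 0 each.
The weights sum to 1/5.
So P(the ruby in chest 4 | the guide opened chest 2) = 0 / (1/5) = 0.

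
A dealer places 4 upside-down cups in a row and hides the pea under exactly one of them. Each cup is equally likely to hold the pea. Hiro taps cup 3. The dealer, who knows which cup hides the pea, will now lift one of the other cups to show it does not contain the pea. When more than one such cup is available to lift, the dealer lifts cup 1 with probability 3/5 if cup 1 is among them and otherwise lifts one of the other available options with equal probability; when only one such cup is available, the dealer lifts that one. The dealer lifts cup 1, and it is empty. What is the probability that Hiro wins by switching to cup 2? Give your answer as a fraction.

1/3

Apply Bayes' rule, conditioning on where the pea actually is.
If it is under cup 1 (prior 1/4): the dealer opened cup 1, so this case is ruled out; weight (1/4)·0 = 0.
If it is under any of cups 2, 3, and 4 (prior 1/4 each): cup 1 is available, opened with probability 3/5; weight (1/4)·(3/5) = 3/20 each.
The weights sum to 9/20.
So P(the pea under cup 2 | the dealer opened cup 1) = (3/20) / (9/20) = 1/3.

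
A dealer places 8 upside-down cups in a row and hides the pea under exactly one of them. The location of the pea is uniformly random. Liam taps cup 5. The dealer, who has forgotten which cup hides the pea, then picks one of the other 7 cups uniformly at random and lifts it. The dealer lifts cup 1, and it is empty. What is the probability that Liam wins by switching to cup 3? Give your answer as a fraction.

1/7

Apply Bayes' rule, conditioning on where the pea actually is.
If it is under cup 1 (prior 1/8): the dealer opened cup 1, so this case is ruled out; weight (1/8)·0 = 0.
If it is under any of cups 2, 3, 4, 5, 6, 7, and 8 (prior 1/8 each): the dealer picks cup 1 with probability 1/7 regardless, and it is not the prize; weight (1/8)·(1/7) = 1/56 each.
The weights sum to 1/8.
So P(the pea under cup 3 | the dealer opened cup 1) = (1/56) / (1/8) = 1/7.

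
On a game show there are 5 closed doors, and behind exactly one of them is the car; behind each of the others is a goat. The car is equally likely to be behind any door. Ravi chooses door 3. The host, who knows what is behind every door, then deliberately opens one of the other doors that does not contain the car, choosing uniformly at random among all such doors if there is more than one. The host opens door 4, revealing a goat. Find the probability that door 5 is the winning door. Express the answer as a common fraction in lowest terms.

Apply Bayes' rule, conditioning on where the car actually is.
If it is behind any of doors 1, 2, and 5 (prior 1/5 each): the host has 3 equally likely choices, so probability 1/3; weight (1/5)·(1/3) = 1/15 each.
If it is behind door 3 (prior 1/5): the host has 4 equally likely choices, so probability 1/4; weight (1/5)·(1/4) = 1/20.
If it is behind door 4 (prior 1/5): the host opened door 4, so this case is ruled out; weight (1/5)·0 = 0.
The weights sum to 1/4.
So P(the car behind door 5 | the host opened door 4) = (1/15) / (1/4) = 4/15.

4/15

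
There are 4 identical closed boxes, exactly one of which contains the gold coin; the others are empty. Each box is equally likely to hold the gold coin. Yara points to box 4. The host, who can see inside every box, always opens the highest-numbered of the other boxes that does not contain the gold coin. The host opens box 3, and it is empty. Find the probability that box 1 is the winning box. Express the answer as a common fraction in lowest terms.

1/3

Condition on the true location of the gold coin.
If it is in any of boxes 1, 2, and 4 (prior 1/4 each): box 3 is the highest-numbered option available, probability 1; weight (1/4)·1 = 1/4 each.
If it is in box 3 (prior 1/4): the host opened box 3, so this case is ruled out; weight (1/4)·0 = 0.
The weights sum to 3/4.
So P(the gold coin in box 1 | the host opened box 3) = (1/4) / (3/4) = 1/3.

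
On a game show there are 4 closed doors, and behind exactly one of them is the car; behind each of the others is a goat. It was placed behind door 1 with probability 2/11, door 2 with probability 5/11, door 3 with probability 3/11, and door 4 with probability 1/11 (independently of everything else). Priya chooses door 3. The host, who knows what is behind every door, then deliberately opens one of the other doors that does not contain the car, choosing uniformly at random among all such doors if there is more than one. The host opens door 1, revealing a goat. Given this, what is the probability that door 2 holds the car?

5/8

Condition on the true location of the car.
If it is behind door 1 (prior 2/11): the host opened door 1, so this case is ruled out; weight (2/11)·0 = 0.
If it is behind door 2 (prior 5/11): the host has 2 equally likely choices, so probability 1/2; weight (5/11)·(1/2) = 5/22.
If it is behind door 3 (prior 3/11): the host has 3 equally likely choices, so probability 1/3; weight (3/11)·(1/3) = 1/11.
If it is behind door 4 (prior 1/11): the host has 2 equally likely choices, so probability 1/2; weight (1/11)·(1/2) = 1/22.
The weights sum to 4/11.
So P(the car behind door 2 | the host opened door 1) = (5/22) / (4/11) = 5/8.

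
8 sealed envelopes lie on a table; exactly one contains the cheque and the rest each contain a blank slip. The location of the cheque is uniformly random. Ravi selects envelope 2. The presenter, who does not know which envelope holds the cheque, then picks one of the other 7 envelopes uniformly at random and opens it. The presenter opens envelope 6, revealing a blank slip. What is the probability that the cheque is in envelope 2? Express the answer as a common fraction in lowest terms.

1/7

Because the presenter chose which envelope to open without knowing where the cheque is, the choice is independent of the prize location. Learning that envelope 6 does not hold the cheque simply rules out that one location and leaves the remaining 7 envelopes still equally likely by symmetry.
So P(the cheque in envelope 2) = 1/7.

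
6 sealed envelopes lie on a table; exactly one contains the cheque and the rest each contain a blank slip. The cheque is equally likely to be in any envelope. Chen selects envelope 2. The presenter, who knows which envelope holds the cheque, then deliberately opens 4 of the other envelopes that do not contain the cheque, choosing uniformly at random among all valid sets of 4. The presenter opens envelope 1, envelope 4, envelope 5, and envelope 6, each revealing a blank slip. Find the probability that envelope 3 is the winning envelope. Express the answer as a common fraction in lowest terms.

5/6

Condition on the true location of the cheque.
If it is in any of envelopes 1, 4, 5, and 6 (prior 1/6 each): that envelope was opened and seen not to hold the prize — ruled out; weight (1/6)·0 = 0 each.
If it is in envelope 2 (prior 1/6): the presenter has 5 equally likely choices, so probability 1/5; weight (1/6)·(1/5) = 1/30.
If it is in envelope 3 (prior 1/6): the presenter has no choice, probability 1; weight (1/6)·1 = 1/6.
The weights sum to 1/5.
So P(the cheque in envelope 3 | the presenter opened envelope 1, envelope 4, envelope 5, and envelope 6) = (1/6) / (1/5) = 5/6.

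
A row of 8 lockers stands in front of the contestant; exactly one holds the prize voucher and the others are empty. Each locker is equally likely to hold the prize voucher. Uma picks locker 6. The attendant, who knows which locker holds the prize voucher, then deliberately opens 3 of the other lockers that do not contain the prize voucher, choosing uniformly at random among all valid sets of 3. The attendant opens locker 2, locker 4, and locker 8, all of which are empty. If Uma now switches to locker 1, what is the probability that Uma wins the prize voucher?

Apply Bayes' rule, conditioning on where the prize voucher actually is.
If it is in any of lockers 1, 3, 5, and 7 (prior 1/8 each): the attendant has 20 equally likely choices, so probability 1/20; weight (1/8)·(1/20) = 1/160 each.
If it is in any of lockers 2, 4, and 8 (prior 1/8 each): that locker was opened and seen not to hold the prize — ruled out; weight (1/8)·0 = 0 each.
If it is in locker 6 (prior 1/8): the attendant has 35 equally likely choices, so probability 1/35; weight (1/8)·(1/35) = 1/280.
The weights sum to 1/35.
So P(the prize voucher in locker 1 | the attendant opened locker 2, locker 4, and locker 8) = (1/160) / (1/35) = 7/32.

7/32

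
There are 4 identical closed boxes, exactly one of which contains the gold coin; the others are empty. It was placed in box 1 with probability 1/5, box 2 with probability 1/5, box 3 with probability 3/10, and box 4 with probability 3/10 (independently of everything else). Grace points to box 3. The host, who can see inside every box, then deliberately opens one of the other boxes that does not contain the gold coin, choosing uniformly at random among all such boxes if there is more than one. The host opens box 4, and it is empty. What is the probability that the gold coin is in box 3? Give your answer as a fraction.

Condition on the true location of the gold coin.
If it is in either of boxes 1 and 2 (prior 1/5 each): the host has 2 equally likely choices, so probability 1/2; weight (1/5)·(1/2) = 1/10 each.
If it is in box 3 (prior 3/10): the host has 3 equally likely choices, so probability 1/3; weight (3/10)·(1/3) = 1/10.
If it is in box 4 (prior 3/10): the host opened box 4, so this case is ruled out; weight (3/10)·0 = 0.
The weights sum to 3/10.
So P(the gold coin in box 3 | the host opened box 4) = (1/10) / (3/10) = 1/3.

1/3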